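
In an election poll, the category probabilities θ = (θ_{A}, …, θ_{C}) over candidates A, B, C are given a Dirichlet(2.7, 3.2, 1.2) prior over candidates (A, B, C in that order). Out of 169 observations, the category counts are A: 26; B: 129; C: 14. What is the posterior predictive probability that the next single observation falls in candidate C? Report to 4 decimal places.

0.0863

The Dirichlet prior is conjugate to the Multinomial likelihood: each posterior αⱼ = prior αⱼ + observed count nⱼ.
Posterior concentration: (28.7, 132.2, 15.2), total = 176.1.
P(next = C | data) = α_{C}/Σα = 0.0863.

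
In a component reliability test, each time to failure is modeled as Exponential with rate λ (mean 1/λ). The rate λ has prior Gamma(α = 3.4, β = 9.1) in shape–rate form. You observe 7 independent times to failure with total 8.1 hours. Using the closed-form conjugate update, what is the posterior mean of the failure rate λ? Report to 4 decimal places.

0.6047

With a Gamma(shape α, rate β) prior on the exponential rate λ, the posterior after n observations with total T = Σxᵢ is Gamma(α+n, β+T).
Posterior: Gamma(3.4+7, 9.1+8.1) = Gamma(10.4, 17.2).
Posterior mean of λ = α/β = 10.4/17.2 = 0.6047.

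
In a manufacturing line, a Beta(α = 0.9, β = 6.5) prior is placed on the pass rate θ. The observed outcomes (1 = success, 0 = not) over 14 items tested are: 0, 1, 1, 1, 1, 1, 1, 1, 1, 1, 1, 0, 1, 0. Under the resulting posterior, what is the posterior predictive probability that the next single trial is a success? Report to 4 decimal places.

0.5561

The Beta prior is conjugate to a Binomial/Bernoulli likelihood; the update adds successes to α and failures to β.
Posterior: Beta(α+k, β+n−k) = Beta(0.9+11, 6.5+3) = Beta(11.9, 9.5).
For a single future Bernoulli trial, P(success | data) = α/(α+β) = 0.5561.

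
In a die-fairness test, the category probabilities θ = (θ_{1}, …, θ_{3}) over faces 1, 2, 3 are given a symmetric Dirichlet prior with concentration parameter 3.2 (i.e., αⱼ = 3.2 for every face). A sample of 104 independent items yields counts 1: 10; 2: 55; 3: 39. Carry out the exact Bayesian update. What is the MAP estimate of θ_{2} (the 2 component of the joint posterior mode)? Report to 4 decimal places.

0.5172

The Dirichlet prior is conjugate to the Multinomial likelihood: each posterior αⱼ = prior αⱼ + observed count nⱼ.
Posterior concentration: (13.2, 58.2, 42.2), total = 113.6.
Joint mode component: (α_{2}−1)/(Σα−K) = 57.2/110.6 = 0.5172.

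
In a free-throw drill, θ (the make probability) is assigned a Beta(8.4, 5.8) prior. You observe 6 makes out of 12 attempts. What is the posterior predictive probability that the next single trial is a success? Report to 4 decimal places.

0.5496

The Beta prior is conjugate to a Binomial/Bernoulli likelihood; the update adds successes to α and failures to β.
Posterior: Beta(α+k, β+n−k) = Beta(8.4+6, 5.8+6) = Beta(14.4, 11.8).
For a single future Bernoulli trial, P(success | data) = α/(α+β) = 0.5496.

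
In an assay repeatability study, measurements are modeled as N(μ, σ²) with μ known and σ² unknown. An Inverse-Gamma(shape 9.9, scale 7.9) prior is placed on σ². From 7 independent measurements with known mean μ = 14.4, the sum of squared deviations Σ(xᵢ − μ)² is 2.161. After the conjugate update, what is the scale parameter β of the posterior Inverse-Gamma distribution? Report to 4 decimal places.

8.9805

With known mean μ and an Inverse-Gamma(α, β) prior on σ², the Normal likelihood is conjugate: posterior is Inv-Gamma(α + n/2, β + Σ(xᵢ−μ)²/2).
Posterior: Inv-Gamma(9.9 + 7/2, 7.9 + 2.161/2) = Inv-Gamma(13.40, 8.9805).
Posterior β = 8.9805.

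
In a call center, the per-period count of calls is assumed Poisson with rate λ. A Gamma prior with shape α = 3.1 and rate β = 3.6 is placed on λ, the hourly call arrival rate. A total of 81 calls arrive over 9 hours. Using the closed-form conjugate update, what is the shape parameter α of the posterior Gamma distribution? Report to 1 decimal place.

With a Gamma(shape α, rate β) prior, the Poisson likelihood is conjugate: the posterior is Gamma(α + ΣXᵢ, β + n).
Posterior: Gamma(α+S, β+n) = Gamma(3.1+81, 3.6+9) = Gamma(84.1, 12.6).
Posterior α = 84.1.

84.1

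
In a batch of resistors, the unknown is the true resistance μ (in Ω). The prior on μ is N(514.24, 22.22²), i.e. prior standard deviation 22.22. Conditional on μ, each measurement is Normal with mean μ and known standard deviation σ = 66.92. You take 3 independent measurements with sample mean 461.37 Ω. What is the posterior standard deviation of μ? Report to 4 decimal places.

19.2618

For Normal data with known variance σ², a Normal(μ₀, σ₀²) prior on μ is conjugate. Posterior precision = 1/σ₀² + n/σ²; posterior mean is the precision-weighted average of μ₀ and x̄.
σ₀² = 22.22² = 493.7284, σ² = 66.92² = 4478.2864; σ² + n·σ₀² = 4478.2864 + 3·493.7284 = 5959.4716.
Posterior precision = 1/σ₀² + n/σ² = 1/493.7284 + 3/4478.2864 = (σ² + n·σ₀²)/(σ₀²σ²) = 5959.4716/(493.7284·4478.2864); posterior variance σₙ² = σ₀²σ²/(σ² + n·σ₀²) = 493.7284·4478.2864/5959.4716 = 371.015642.
Posterior SD = √σₙ² = √(493.7284·4478.2864/5959.4716) = 19.2618.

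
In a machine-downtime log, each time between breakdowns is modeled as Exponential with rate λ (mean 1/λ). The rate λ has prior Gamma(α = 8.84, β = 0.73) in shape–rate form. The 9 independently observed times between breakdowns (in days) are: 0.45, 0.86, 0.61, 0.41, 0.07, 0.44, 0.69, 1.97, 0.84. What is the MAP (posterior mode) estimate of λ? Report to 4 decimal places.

2.3819

With a Gamma(shape α, rate β) prior on the exponential rate λ, the posterior after n observations with total T = Σxᵢ is Gamma(α+n, β+T).
Sum of observations T = 6.34 days; n = 9.
Posterior: Gamma(8.84+9, 0.73+6.34) = Gamma(17.84, 7.07).
Mode = (α−1)/β = 2.3819.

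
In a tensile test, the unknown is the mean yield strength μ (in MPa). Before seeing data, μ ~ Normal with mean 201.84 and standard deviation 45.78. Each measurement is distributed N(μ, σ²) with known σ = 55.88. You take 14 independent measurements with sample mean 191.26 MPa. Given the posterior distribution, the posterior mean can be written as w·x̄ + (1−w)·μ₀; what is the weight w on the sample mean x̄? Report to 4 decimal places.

0.9038

For Normal data with known variance σ², a Normal(μ₀, σ₀²) prior on μ is conjugate. Posterior precision = 1/σ₀² + n/σ²; posterior mean is the precision-weighted average of μ₀ and x̄.
σ₀² = 45.78² = 2095.8084, σ² = 55.88² = 3122.5744. Prior precision 1/σ₀² = 1/2095.8084; data precision n/σ² = 14/3122.5744.
w = (n/σ²)/(1/σ₀² + n/σ²) = n·σ₀²/(σ² + n·σ₀²) = 14·2095.8084/(3122.5744 + 14·2095.8084) = 29341.3176/32463.892 = 0.9038.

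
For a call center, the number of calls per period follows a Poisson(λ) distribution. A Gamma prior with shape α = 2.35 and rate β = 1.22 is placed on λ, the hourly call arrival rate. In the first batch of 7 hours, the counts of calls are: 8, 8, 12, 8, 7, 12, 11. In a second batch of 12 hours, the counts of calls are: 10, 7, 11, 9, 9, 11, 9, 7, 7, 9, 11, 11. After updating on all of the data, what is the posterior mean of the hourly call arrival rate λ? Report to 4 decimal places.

8.8699

With a Gamma(shape α, rate β) prior, the Poisson likelihood is conjugate: the posterior is Gamma(α + ΣXᵢ, β + n).
Batch 1: sum of counts S = 66 over n = 7 hours.
After batch 1: Gamma(α+S, β+n) = Gamma(2.35+66, 1.22+7) = Gamma(68.35, 8.22).
Batch 2: sum of counts S = 111 over n = 12 hours.
After batch 2: Gamma(α+S, β+n) = Gamma(68.35+111, 8.22+12) = Gamma(179.35, 20.22).
Posterior mean = α/β = 179.35/20.22 = 8.8699.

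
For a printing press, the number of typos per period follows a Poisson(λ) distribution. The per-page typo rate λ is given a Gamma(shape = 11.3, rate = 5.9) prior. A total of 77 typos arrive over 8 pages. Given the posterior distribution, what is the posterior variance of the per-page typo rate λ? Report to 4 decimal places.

With a Gamma(shape α, rate β) prior, the Poisson likelihood is conjugate: the posterior is Gamma(α + ΣXᵢ, β + n).
Posterior: Gamma(α+S, β+n) = Gamma(11.3+77, 5.9+8) = Gamma(88.3, 13.9).
Var = α/β² = 88.3/13.9² = 0.4570.

0.4570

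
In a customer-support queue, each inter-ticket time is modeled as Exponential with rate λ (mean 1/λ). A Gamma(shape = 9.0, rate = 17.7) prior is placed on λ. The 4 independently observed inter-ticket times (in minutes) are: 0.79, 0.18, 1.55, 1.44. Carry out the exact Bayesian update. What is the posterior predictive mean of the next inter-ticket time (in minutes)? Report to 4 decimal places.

1.8050

With a Gamma(shape α, rate β) prior on the exponential rate λ, the posterior after n observations with total T = Σxᵢ is Gamma(α+n, β+T).
Sum of observations T = 3.96 minutes; n = 4.
Posterior: Gamma(9.0+4, 17.7+3.96) = Gamma(13.0, 21.66).
The predictive distribution for the next observation is Lomax; its mean is β/(α−1) = 21.66/12.0 = 1.8050.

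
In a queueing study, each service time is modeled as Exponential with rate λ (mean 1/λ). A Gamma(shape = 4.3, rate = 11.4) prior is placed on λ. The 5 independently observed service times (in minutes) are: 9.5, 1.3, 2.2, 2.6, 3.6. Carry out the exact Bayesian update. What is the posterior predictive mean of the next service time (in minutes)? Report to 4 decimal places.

With a Gamma(shape α, rate β) prior on the exponential rate λ, the posterior after n observations with total T = Σxᵢ is Gamma(α+n, β+T).
Sum of observations T = 19.2 minutes; n = 5.
Posterior: Gamma(4.3+5, 11.4+19.2) = Gamma(9.3, 30.6).
The predictive distribution for the next observation is Lomax; its mean is β/(α−1) = 30.6/8.3 = 3.6867.

3.6867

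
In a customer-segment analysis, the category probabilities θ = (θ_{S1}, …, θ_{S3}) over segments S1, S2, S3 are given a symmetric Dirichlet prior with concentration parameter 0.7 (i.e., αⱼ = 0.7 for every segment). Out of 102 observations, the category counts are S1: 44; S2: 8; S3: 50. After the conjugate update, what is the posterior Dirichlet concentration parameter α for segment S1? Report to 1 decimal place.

The Dirichlet prior is conjugate to the Multinomial likelihood: each posterior αⱼ = prior αⱼ + observed count nⱼ.
Posterior concentration: (44.7, 8.7, 50.7), total = 104.1.
α_{S1} = 0.7 + 44 = 44.7.

44.7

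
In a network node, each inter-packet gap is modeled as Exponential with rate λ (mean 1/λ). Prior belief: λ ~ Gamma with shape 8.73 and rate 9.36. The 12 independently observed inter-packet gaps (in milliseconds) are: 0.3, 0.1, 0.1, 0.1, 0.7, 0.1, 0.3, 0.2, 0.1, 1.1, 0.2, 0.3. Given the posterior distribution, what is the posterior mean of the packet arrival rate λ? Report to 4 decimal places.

1.5995

With a Gamma(shape α, rate β) prior on the exponential rate λ, the posterior after n observations with total T = Σxᵢ is Gamma(α+n, β+T).
Sum of observations T = 3.6 milliseconds; n = 12.
Posterior: Gamma(8.73+12, 9.36+3.6) = Gamma(20.73, 12.96).
Posterior mean of λ = α/β = 20.73/12.96 = 1.5995.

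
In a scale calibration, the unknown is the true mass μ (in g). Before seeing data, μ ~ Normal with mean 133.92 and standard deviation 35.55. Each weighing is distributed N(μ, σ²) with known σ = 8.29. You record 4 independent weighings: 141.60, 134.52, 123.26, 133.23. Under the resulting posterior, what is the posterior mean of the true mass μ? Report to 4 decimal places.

For Normal data with known variance σ², a Normal(μ₀, σ₀²) prior on μ is conjugate. Posterior precision = 1/σ₀² + n/σ²; posterior mean is the precision-weighted average of μ₀ and x̄.
Σxᵢ = 141.60 + 134.52 + 123.26 + 133.23 = 532.61, so n·x̄ = 532.61.
σ₀² = 35.55² = 1263.8025, σ² = 8.29² = 68.7241; σ² + n·σ₀² = 68.7241 + 4·1263.8025 = 5123.9341.
Posterior mean = (μ₀/σ₀² + n·x̄/σ²)/(1/σ₀² + n/σ²) = (σ²·μ₀ + σ₀²·n·x̄)/(σ² + n·σ₀²) = (68.7241·133.92 + 1263.8025·532.61)/5123.9341 = 682317.380997/5123.9341 = 133.1628.

133.1628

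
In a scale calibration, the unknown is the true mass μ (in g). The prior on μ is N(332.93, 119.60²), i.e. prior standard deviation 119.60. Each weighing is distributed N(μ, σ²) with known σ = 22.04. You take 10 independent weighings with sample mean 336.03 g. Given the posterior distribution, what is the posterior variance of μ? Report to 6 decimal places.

For Normal data with known variance σ², a Normal(μ₀, σ₀²) prior on μ is conjugate. Posterior precision = 1/σ₀² + n/σ²; posterior mean is the precision-weighted average of μ₀ and x̄.
σ₀² = 119.60² = 14304.16, σ² = 22.04² = 485.7616; σ² + n·σ₀² = 485.7616 + 10·14304.16 = 143527.3616.
Posterior precision = 1/σ₀² + n/σ² = 1/14304.16 + 10/485.7616 = (σ² + n·σ₀²)/(σ₀²σ²) = 143527.3616/(14304.16·485.7616); posterior variance σₙ² = σ₀²σ²/(σ² + n·σ₀²) = 14304.16·485.7616/143527.3616 = 48.411756.

48.411756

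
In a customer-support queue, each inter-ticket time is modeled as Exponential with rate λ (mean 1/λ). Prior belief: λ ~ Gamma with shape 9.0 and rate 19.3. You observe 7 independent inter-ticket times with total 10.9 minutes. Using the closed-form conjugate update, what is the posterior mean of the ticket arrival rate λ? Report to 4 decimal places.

With a Gamma(shape α, rate β) prior on the exponential rate λ, the posterior after n observations with total T = Σxᵢ is Gamma(α+n, β+T).
Posterior: Gamma(9.0+7, 19.3+10.9) = Gamma(16.0, 30.2).
Posterior mean of λ = α/β = 16.0/30.2 = 0.5298.

0.5298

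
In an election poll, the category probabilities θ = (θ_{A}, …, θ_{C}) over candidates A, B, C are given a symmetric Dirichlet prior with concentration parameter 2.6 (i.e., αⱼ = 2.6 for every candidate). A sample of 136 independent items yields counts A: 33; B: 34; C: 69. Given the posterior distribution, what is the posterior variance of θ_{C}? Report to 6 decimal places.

0.001726

The Dirichlet prior is conjugate to the Multinomial likelihood: each posterior αⱼ = prior αⱼ + observed count nⱼ.
Posterior concentration: (35.6, 36.6, 71.6), total = 143.8.
Var[θ_j] = α_j(Σα−α_j)/((Σα)²(Σα+1)) = 71.6·72.2/(143.8²·144.8) = 0.001726.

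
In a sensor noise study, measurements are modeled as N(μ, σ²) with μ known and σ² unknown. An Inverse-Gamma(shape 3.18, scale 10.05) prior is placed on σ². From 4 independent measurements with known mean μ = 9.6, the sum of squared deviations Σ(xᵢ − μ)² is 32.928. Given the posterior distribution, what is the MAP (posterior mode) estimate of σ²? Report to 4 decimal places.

4.2903

With known mean μ and an Inverse-Gamma(α, β) prior on σ², the Normal likelihood is conjugate: posterior is Inv-Gamma(α + n/2, β + Σ(xᵢ−μ)²/2).
Posterior: Inv-Gamma(3.18 + 4/2, 10.05 + 32.928/2) = Inv-Gamma(5.18, 26.5140).
Mode = β/(α+1) = 26.5140/6.18 = 4.2903.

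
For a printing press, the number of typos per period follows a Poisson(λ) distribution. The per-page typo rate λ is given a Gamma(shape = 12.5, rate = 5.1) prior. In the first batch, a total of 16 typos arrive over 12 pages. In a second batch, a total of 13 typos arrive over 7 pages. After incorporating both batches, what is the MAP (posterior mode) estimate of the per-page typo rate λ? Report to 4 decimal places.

With a Gamma(shape α, rate β) prior, the Poisson likelihood is conjugate: the posterior is Gamma(α + ΣXᵢ, β + n).
After batch 1: Gamma(α+S, β+n) = Gamma(12.5+16, 5.1+12) = Gamma(28.5, 17.1).
After batch 2: Gamma(α+S, β+n) = Gamma(28.5+13, 17.1+7) = Gamma(41.5, 24.1).
Mode of Gamma(α,β) for α≥1 is (α−1)/β = 40.5/24.1 = 1.6805.

1.6805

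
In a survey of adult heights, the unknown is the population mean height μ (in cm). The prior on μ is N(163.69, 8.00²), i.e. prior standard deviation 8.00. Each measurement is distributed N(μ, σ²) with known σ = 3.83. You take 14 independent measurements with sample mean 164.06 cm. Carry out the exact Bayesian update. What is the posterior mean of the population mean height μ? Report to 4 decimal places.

For Normal data with known variance σ², a Normal(μ₀, σ₀²) prior on μ is conjugate. Posterior precision = 1/σ₀² + n/σ²; posterior mean is the precision-weighted average of μ₀ and x̄.
n·x̄ = 14·164.06 = 2296.84.
σ₀² = 8.00² = 64, σ² = 3.83² = 14.6689; σ² + n·σ₀² = 14.6689 + 14·64 = 910.6689.
Posterior mean = (μ₀/σ₀² + n·x̄/σ²)/(1/σ₀² + n/σ²) = (σ²·μ₀ + σ₀²·n·x̄)/(σ² + n·σ₀²) = (14.6689·163.69 + 64·2296.84)/910.6689 = 149398.912241/910.6689 = 164.0540.

164.0540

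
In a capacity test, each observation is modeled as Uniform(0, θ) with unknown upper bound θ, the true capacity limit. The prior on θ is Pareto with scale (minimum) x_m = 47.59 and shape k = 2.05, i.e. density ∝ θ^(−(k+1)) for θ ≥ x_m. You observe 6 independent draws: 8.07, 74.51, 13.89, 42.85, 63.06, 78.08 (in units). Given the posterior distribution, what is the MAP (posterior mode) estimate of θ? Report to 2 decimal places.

A Pareto(scale x_m, shape k) prior on the upper bound θ of Uniform(0, θ) is conjugate: posterior is Pareto(max(x_m, max xᵢ), k + n).
Sample maximum = 78.08; prior scale x_m = 47.59 → posterior scale = max = 78.08.
Posterior shape = 2.05 + 6 = 8.05.
The Pareto density is decreasing on [x_m, ∞), so the mode is x_m = 78.08.

78.08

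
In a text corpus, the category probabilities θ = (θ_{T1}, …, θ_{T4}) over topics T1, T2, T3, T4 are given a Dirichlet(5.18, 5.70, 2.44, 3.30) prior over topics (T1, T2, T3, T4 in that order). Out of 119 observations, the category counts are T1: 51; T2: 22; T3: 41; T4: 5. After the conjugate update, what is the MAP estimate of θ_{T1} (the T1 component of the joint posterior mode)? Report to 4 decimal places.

The Dirichlet prior is conjugate to the Multinomial likelihood: each posterior αⱼ = prior αⱼ + observed count nⱼ.
Posterior concentration: (56.18, 27.70, 43.44, 8.30), total = 135.62.
Joint mode component: (α_{T1}−1)/(Σα−K) = 55.18/131.62 = 0.4192.

0.4192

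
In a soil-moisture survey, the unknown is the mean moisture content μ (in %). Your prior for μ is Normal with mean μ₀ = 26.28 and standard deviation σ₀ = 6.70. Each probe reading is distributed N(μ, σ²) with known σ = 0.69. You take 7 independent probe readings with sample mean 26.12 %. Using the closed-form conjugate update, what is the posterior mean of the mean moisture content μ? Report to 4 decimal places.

26.1202

For Normal data with known variance σ², a Normal(μ₀, σ₀²) prior on μ is conjugate. Posterior precision = 1/σ₀² + n/σ²; posterior mean is the precision-weighted average of μ₀ and x̄.
n·x̄ = 7·26.12 = 182.84.
σ₀² = 6.70² = 44.89, σ² = 0.69² = 0.4761; σ² + n·σ₀² = 0.4761 + 7·44.89 = 314.7061.
Posterior mean = (μ₀/σ₀² + n·x̄/σ²)/(1/σ₀² + n/σ²) = (σ²·μ₀ + σ₀²·n·x̄)/(σ² + n·σ₀²) = (0.4761·26.28 + 44.89·182.84)/314.7061 = 8220.199508/314.7061 = 26.1202.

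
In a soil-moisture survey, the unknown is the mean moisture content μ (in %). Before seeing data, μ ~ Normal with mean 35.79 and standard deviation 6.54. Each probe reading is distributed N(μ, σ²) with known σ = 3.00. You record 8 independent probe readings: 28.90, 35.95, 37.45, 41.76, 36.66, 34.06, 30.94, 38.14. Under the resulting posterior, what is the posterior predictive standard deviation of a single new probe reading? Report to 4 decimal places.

3.1774

For Normal data with known variance σ², a Normal(μ₀, σ₀²) prior on μ is conjugate. Posterior precision = 1/σ₀² + n/σ²; posterior mean is the precision-weighted average of μ₀ and x̄.
σ₀² = 6.54² = 42.7716, σ² = 3.00² = 9; σ² + n·σ₀² = 9 + 8·42.7716 = 351.1728.
Posterior precision = 1/σ₀² + n/σ² = 1/42.7716 + 8/9 = (σ² + n·σ₀²)/(σ₀²σ²) = 351.1728/(42.7716·9); posterior variance σₙ² = σ₀²σ²/(σ² + n·σ₀²) = 42.7716·9/351.1728 = 1.096168.
Predictive variance for one new observation = σₙ² + σ² = 42.7716·9/351.1728 + 9 = σ²·(σ₀² + 351.1728)/351.1728 = 9·393.9444/351.1728 = 10.096168; SD = √(9·393.9444/351.1728) = 3.1774.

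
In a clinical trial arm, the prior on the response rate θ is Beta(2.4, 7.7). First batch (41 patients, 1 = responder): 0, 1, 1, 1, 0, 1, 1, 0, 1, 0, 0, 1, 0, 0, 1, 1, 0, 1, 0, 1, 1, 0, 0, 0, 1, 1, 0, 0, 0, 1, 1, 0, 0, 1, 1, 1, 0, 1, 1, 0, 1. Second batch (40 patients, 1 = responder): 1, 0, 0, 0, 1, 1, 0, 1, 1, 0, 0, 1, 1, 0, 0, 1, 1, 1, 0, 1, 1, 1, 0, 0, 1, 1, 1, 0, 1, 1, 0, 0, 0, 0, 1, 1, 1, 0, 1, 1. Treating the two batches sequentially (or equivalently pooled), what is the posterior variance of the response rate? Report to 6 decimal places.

The Beta prior is conjugate to a Binomial/Bernoulli likelihood; the update adds successes to α and failures to β.
After batch 1: Beta(2.4+22, 7.7+19) = Beta(24.4, 26.7).
After batch 2: Beta(24.4+23, 26.7+17) = Beta(47.4, 43.7).
Var = αβ/((α+β)²(α+β+1)) = 47.4·43.7/(91.1²·92.1) = 0.002710.

0.002710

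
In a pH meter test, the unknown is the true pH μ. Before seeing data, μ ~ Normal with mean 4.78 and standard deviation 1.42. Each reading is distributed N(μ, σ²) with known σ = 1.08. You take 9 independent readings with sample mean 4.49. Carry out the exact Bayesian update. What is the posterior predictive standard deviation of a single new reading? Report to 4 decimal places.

1.1350

For Normal data with known variance σ², a Normal(μ₀, σ₀²) prior on μ is conjugate. Posterior precision = 1/σ₀² + n/σ²; posterior mean is the precision-weighted average of μ₀ and x̄.
σ₀² = 1.42² = 2.0164, σ² = 1.08² = 1.1664; σ² + n·σ₀² = 1.1664 + 9·2.0164 = 19.314.
Posterior precision = 1/σ₀² + n/σ² = 1/2.0164 + 9/1.1664 = (σ² + n·σ₀²)/(σ₀²σ²) = 19.314/(2.0164·1.1664); posterior variance σₙ² = σ₀²σ²/(σ² + n·σ₀²) = 2.0164·1.1664/19.314 = 0.121773.
Predictive variance for one new observation = σₙ² + σ² = 2.0164·1.1664/19.314 + 1.1664 = σ²·(σ₀² + 19.314)/19.314 = 1.1664·21.3304/19.314 = 1.288173; SD = √(1.1664·21.3304/19.314) = 1.1350.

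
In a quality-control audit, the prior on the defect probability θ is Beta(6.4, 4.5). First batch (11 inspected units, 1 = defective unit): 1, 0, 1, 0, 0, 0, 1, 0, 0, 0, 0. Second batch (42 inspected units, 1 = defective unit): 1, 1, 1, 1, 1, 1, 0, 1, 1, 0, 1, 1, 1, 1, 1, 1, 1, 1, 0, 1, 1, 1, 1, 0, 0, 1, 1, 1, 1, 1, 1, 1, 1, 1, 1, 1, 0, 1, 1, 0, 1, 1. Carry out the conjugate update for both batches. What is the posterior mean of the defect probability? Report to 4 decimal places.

The Beta prior is conjugate to a Binomial/Bernoulli likelihood; the update adds successes to α and failures to β.
After batch 1: Beta(6.4+3, 4.5+8) = Beta(9.4, 12.5).
After batch 2: Beta(9.4+35, 12.5+7) = Beta(44.4, 19.5).
Posterior mean = α/(α+β) = 44.4/63.9 = 0.6948.

0.6948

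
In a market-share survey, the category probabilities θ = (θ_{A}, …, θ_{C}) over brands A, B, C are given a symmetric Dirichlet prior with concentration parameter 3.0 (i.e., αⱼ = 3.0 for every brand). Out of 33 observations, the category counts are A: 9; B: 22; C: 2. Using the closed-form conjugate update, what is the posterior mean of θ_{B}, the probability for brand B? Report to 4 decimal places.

The Dirichlet prior is conjugate to the Multinomial likelihood: each posterior αⱼ = prior αⱼ + observed count nⱼ.
Posterior concentration: (12.0, 25.0, 5.0), total = 42.0.
E[θ_{B}|data] = α_{B}/Σα = 25.0/42.0 = 0.5952.

0.5952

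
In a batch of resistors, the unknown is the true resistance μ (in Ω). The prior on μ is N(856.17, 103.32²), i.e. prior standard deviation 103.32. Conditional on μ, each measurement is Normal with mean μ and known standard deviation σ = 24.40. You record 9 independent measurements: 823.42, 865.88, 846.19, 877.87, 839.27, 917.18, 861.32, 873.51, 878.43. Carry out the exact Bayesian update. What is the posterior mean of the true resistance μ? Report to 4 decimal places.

864.7325

For Normal data with known variance σ², a Normal(μ₀, σ₀²) prior on μ is conjugate. Posterior precision = 1/σ₀² + n/σ²; posterior mean is the precision-weighted average of μ₀ and x̄.
Σxᵢ = 823.42 + 865.88 + 846.19 + 877.87 + 839.27 + 917.18 + 861.32 + 873.51 + 878.43 = 7783.07, so n·x̄ = 7783.07.
σ₀² = 103.32² = 10675.0224, σ² = 24.40² = 595.36; σ² + n·σ₀² = 595.36 + 9·10675.0224 = 96670.5616.
Posterior mean = (μ₀/σ₀² + n·x̄/σ²)/(1/σ₀² + n/σ²) = (σ²·μ₀ + σ₀²·n·x̄)/(σ² + n·σ₀²) = (595.36·856.17 + 10675.0224·7783.07)/96670.5616 = 83594175.961968/96670.5616 = 864.7325.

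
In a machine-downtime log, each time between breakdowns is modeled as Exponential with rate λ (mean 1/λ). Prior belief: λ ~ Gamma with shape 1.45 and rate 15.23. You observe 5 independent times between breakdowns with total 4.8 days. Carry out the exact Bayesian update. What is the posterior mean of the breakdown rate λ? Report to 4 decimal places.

0.3220

With a Gamma(shape α, rate β) prior on the exponential rate λ, the posterior after n observations with total T = Σxᵢ is Gamma(α+n, β+T).
Posterior: Gamma(1.45+5, 15.23+4.8) = Gamma(6.45, 20.03).
Posterior mean of λ = α/β = 6.45/20.03 = 0.3220.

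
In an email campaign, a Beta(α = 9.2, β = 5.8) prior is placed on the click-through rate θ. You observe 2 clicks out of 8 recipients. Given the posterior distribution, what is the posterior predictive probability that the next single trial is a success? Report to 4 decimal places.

0.4870

The Beta prior is conjugate to a Binomial/Bernoulli likelihood; the update adds successes to α and failures to β.
Posterior: Beta(α+k, β+n−k) = Beta(9.2+2, 5.8+6) = Beta(11.2, 11.8).
For a single future Bernoulli trial, P(success | data) = α/(α+β) = 0.4870.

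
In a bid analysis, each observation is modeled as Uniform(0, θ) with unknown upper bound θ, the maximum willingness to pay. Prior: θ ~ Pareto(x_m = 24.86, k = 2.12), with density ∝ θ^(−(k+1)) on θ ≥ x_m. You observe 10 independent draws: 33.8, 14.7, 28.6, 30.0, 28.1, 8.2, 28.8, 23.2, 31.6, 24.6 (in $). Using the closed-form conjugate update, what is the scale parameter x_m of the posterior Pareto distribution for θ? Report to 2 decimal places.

A Pareto(scale x_m, shape k) prior on the upper bound θ of Uniform(0, θ) is conjugate: posterior is Pareto(max(x_m, max xᵢ), k + n).
Sample maximum = 33.8; prior scale x_m = 24.86 → posterior scale = max = 33.80.
Posterior shape = 2.12 + 10 = 12.12.
Posterior scale x_m = 33.80.

33.80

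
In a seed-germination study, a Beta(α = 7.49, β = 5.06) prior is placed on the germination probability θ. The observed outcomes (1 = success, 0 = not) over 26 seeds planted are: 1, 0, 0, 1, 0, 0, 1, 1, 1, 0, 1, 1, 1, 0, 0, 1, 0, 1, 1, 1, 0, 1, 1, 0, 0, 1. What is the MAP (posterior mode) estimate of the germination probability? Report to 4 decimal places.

The Beta prior is conjugate to a Binomial/Bernoulli likelihood; the update adds successes to α and failures to β.
Posterior: Beta(α+k, β+n−k) = Beta(7.49+15, 5.06+11) = Beta(22.49, 16.06).
Mode of Beta(a,b) for a,b>1 is (a−1)/(a+b−2) = 21.49/36.55 = 0.5880.

0.5880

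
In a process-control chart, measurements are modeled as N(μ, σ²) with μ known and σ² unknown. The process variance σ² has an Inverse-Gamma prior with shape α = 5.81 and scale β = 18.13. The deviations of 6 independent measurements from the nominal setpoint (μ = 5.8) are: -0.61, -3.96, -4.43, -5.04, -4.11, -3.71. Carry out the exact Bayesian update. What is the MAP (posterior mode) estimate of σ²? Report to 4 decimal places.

6.5238

With known mean μ and an Inverse-Gamma(α, β) prior on σ², the Normal likelihood is conjugate: posterior is Inv-Gamma(α + n/2, β + Σ(xᵢ−μ)²/2).
Σ(xᵢ−μ)² = (-0.61)² + (-3.96)² + (-4.43)² + (-5.04)² + (-4.11)² + (-3.71)² = 91.7364.
Posterior: Inv-Gamma(5.81 + 6/2, 18.13 + 91.7364/2) = Inv-Gamma(8.81, 63.99820).
Mode = β/(α+1) = 63.99820/9.81 = 6.5238.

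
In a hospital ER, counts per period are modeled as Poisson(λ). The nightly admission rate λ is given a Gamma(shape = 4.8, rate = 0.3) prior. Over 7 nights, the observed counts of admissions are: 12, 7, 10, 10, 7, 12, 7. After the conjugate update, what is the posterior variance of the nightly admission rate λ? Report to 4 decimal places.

1.3098

With a Gamma(shape α, rate β) prior, the Poisson likelihood is conjugate: the posterior is Gamma(α + ΣXᵢ, β + n).
Sum of counts S = 65 over n = 7 nights.
Posterior: Gamma(α+S, β+n) = Gamma(4.8+65, 0.3+7) = Gamma(69.8, 7.3).
Var = α/β² = 69.8/7.3² = 1.3098.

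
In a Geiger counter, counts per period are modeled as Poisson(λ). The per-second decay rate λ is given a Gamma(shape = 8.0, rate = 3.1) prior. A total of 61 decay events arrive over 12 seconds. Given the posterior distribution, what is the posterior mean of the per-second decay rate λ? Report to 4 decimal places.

4.5695

With a Gamma(shape α, rate β) prior, the Poisson likelihood is conjugate: the posterior is Gamma(α + ΣXᵢ, β + n).
Posterior: Gamma(α+S, β+n) = Gamma(8.0+61, 3.1+12) = Gamma(69.0, 15.1).
Posterior mean = α/β = 69.0/15.1 = 4.5695.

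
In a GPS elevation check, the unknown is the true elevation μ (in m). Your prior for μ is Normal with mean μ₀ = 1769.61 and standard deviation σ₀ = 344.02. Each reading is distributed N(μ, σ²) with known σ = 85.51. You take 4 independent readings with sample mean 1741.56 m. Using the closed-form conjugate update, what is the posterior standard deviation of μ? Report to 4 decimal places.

42.4286

For Normal data with known variance σ², a Normal(μ₀, σ₀²) prior on μ is conjugate. Posterior precision = 1/σ₀² + n/σ²; posterior mean is the precision-weighted average of μ₀ and x̄.
σ₀² = 344.02² = 118349.7604, σ² = 85.51² = 7311.9601; σ² + n·σ₀² = 7311.9601 + 4·118349.7604 = 480711.0017.
Posterior precision = 1/σ₀² + n/σ² = 1/118349.7604 + 4/7311.9601 = (σ² + n·σ₀²)/(σ₀²σ²) = 480711.0017/(118349.7604·7311.9601); posterior variance σₙ² = σ₀²σ²/(σ² + n·σ₀²) = 118349.7604·7311.9601/480711.0017 = 1800.184982.
Posterior SD = √σₙ² = √(118349.7604·7311.9601/480711.0017) = 42.4286.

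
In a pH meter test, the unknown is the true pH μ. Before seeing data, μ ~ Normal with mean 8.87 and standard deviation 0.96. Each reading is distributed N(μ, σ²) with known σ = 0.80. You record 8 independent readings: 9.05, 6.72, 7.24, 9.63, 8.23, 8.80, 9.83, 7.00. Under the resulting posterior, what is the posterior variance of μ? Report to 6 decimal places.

For Normal data with known variance σ², a Normal(μ₀, σ₀²) prior on μ is conjugate. Posterior precision = 1/σ₀² + n/σ²; posterior mean is the precision-weighted average of μ₀ and x̄.
σ₀² = 0.96² = 0.9216, σ² = 0.80² = 0.64; σ² + n·σ₀² = 0.64 + 8·0.9216 = 8.0128.
Posterior precision = 1/σ₀² + n/σ² = 1/0.9216 + 8/0.64 = (σ² + n·σ₀²)/(σ₀²σ²) = 8.0128/(0.9216·0.64); posterior variance σₙ² = σ₀²σ²/(σ² + n·σ₀²) = 0.9216·0.64/8.0128 = 0.073610.

0.073610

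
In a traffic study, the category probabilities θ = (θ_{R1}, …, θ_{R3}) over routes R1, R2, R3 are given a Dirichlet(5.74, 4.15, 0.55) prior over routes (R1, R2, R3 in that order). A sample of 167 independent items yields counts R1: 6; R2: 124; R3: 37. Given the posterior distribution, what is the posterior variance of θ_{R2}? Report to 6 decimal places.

0.001124

The Dirichlet prior is conjugate to the Multinomial likelihood: each posterior αⱼ = prior αⱼ + observed count nⱼ.
Posterior concentration: (11.74, 128.15, 37.55), total = 177.44.
Var[θ_j] = α_j(Σα−α_j)/((Σα)²(Σα+1)) = 128.15·49.29/(177.44²·178.44) = 0.001124.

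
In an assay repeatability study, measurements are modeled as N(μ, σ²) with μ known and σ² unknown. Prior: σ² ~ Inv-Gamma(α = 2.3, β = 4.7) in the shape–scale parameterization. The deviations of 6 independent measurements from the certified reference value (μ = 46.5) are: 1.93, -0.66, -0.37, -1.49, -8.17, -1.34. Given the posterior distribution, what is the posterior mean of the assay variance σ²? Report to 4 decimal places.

9.8212

With known mean μ and an Inverse-Gamma(α, β) prior on σ², the Normal likelihood is conjugate: posterior is Inv-Gamma(α + n/2, β + Σ(xᵢ−μ)²/2).
Σ(xᵢ−μ)² = (1.93)² + (-0.66)² + (-0.37)² + (-1.49)² + (-8.17)² + (-1.34)² = 75.0620.
Posterior: Inv-Gamma(2.3 + 6/2, 4.7 + 75.0620/2) = Inv-Gamma(5.30, 42.23100).
E[σ²|data] = β/(α−1) = 42.23100/4.30 = 9.8212.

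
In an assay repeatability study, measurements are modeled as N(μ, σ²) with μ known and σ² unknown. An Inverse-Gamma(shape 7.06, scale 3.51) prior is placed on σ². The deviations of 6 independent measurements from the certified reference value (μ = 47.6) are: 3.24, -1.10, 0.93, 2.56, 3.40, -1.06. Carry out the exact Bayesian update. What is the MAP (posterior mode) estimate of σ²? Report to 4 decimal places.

1.7554

With known mean μ and an Inverse-Gamma(α, β) prior on σ², the Normal likelihood is conjugate: posterior is Inv-Gamma(α + n/2, β + Σ(xᵢ−μ)²/2).
Σ(xᵢ−μ)² = (3.24)² + (-1.10)² + (0.93)² + (2.56)² + (3.40)² + (-1.06)² = 31.8097.
Posterior: Inv-Gamma(7.06 + 6/2, 3.51 + 31.8097/2) = Inv-Gamma(10.06, 19.41485).
Mode = β/(α+1) = 19.41485/11.06 = 1.7554.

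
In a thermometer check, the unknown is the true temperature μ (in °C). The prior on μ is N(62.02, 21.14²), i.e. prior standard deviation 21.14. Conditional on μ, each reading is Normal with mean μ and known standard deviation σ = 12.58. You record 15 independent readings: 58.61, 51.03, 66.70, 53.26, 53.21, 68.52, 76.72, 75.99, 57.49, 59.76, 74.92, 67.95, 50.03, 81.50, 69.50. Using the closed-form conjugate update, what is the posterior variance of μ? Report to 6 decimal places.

10.307096

For Normal data with known variance σ², a Normal(μ₀, σ₀²) prior on μ is conjugate. Posterior precision = 1/σ₀² + n/σ²; posterior mean is the precision-weighted average of μ₀ and x̄.
σ₀² = 21.14² = 446.8996, σ² = 12.58² = 158.2564; σ² + n·σ₀² = 158.2564 + 15·446.8996 = 6861.7504.
Posterior precision = 1/σ₀² + n/σ² = 1/446.8996 + 15/158.2564 = (σ² + n·σ₀²)/(σ₀²σ²) = 6861.7504/(446.8996·158.2564); posterior variance σₙ² = σ₀²σ²/(σ² + n·σ₀²) = 446.8996·158.2564/6861.7504 = 10.307096.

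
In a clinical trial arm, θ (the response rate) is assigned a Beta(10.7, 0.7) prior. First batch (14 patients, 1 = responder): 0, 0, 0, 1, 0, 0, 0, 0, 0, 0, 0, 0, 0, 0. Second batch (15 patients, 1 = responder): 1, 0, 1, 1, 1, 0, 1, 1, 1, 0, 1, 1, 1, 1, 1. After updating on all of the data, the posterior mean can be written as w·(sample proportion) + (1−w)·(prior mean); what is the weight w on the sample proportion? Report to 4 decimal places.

The Beta prior is conjugate to a Binomial/Bernoulli likelihood; the update adds successes to α and failures to β.
Total number of patients: n = 14 + 15 = 29.
Posterior mean = (α₀+k)/(α₀+β₀+n) = [n/(α₀+β₀+n)]·(k/n) + [(α₀+β₀)/(α₀+β₀+n)]·α₀/(α₀+β₀), so only n and the prior enter the weight.
The weight on the data is w = n/(α₀+β₀+n) = 29/(10.7+0.7+29) = 29/40.4 = 0.7178.

0.7178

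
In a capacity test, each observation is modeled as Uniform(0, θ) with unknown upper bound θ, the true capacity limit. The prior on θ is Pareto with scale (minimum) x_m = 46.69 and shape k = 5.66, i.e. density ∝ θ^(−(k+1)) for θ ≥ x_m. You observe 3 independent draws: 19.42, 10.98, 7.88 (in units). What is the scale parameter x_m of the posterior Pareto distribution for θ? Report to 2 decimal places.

46.69

A Pareto(scale x_m, shape k) prior on the upper bound θ of Uniform(0, θ) is conjugate: posterior is Pareto(max(x_m, max xᵢ), k + n).
Sample maximum = 19.42; prior scale x_m = 46.69 → posterior scale = max = 46.69.
Posterior shape = 5.66 + 3 = 8.66.
Posterior scale x_m = 46.69.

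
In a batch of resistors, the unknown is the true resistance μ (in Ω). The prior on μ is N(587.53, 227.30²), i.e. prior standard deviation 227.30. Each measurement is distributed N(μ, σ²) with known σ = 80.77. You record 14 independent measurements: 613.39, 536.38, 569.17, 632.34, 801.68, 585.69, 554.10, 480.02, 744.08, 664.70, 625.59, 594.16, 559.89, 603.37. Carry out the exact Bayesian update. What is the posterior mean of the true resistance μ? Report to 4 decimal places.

For Normal data with known variance σ², a Normal(μ₀, σ₀²) prior on μ is conjugate. Posterior precision = 1/σ₀² + n/σ²; posterior mean is the precision-weighted average of μ₀ and x̄.
Σxᵢ = 613.39 + 536.38 + 569.17 + 632.34 + 801.68 + 585.69 + 554.10 + 480.02 + 744.08 + 664.70 + 625.59 + 594.16 + 559.89 + 603.37 = 8564.56, so n·x̄ = 8564.56.
σ₀² = 227.30² = 51665.29, σ² = 80.77² = 6523.7929; σ² + n·σ₀² = 6523.7929 + 14·51665.29 = 729837.8529.
Posterior mean = (μ₀/σ₀² + n·x̄/σ²)/(1/σ₀² + n/σ²) = (σ²·μ₀ + σ₀²·n·x̄)/(σ² + n·σ₀²) = (6523.7929·587.53 + 51665.29·8564.56)/729837.8529 = 446323400.164937/729837.8529 = 611.5378.

611.5378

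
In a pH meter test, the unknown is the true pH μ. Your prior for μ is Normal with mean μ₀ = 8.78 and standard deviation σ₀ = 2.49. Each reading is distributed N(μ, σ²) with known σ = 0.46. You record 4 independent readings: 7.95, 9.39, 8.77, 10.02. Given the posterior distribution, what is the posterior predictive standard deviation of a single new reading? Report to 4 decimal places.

For Normal data with known variance σ², a Normal(μ₀, σ₀²) prior on μ is conjugate. Posterior precision = 1/σ₀² + n/σ²; posterior mean is the precision-weighted average of μ₀ and x̄.
σ₀² = 2.49² = 6.2001, σ² = 0.46² = 0.2116; σ² + n·σ₀² = 0.2116 + 4·6.2001 = 25.012.
Posterior precision = 1/σ₀² + n/σ² = 1/6.2001 + 4/0.2116 = (σ² + n·σ₀²)/(σ₀²σ²) = 25.012/(6.2001·0.2116); posterior variance σₙ² = σ₀²σ²/(σ² + n·σ₀²) = 6.2001·0.2116/25.012 = 0.052452.
Predictive variance for one new observation = σₙ² + σ² = 6.2001·0.2116/25.012 + 0.2116 = σ²·(σ₀² + 25.012)/25.012 = 0.2116·31.2121/25.012 = 0.264052; SD = √(0.2116·31.2121/25.012) = 0.5139.

0.5139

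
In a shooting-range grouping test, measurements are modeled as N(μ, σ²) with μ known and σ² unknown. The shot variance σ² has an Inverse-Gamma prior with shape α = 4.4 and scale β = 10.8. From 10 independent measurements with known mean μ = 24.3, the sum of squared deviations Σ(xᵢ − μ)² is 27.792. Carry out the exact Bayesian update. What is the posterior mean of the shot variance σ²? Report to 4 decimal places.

2.9400

With known mean μ and an Inverse-Gamma(α, β) prior on σ², the Normal likelihood is conjugate: posterior is Inv-Gamma(α + n/2, β + Σ(xᵢ−μ)²/2).
Posterior: Inv-Gamma(4.4 + 10/2, 10.8 + 27.792/2) = Inv-Gamma(9.40, 24.6960).
E[σ²|data] = β/(α−1) = 24.6960/8.40 = 2.9400.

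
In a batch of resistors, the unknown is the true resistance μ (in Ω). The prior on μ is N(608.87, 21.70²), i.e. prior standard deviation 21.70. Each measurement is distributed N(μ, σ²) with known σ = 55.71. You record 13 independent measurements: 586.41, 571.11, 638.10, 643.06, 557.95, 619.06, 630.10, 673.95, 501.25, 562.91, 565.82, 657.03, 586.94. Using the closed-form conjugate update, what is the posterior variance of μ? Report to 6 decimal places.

For Normal data with known variance σ², a Normal(μ₀, σ₀²) prior on μ is conjugate. Posterior precision = 1/σ₀² + n/σ²; posterior mean is the precision-weighted average of μ₀ and x̄.
σ₀² = 21.70² = 470.89, σ² = 55.71² = 3103.6041; σ² + n·σ₀² = 3103.6041 + 13·470.89 = 9225.1741.
Posterior precision = 1/σ₀² + n/σ² = 1/470.89 + 13/3103.6041 = (σ² + n·σ₀²)/(σ₀²σ²) = 9225.1741/(470.89·3103.6041); posterior variance σₙ² = σ₀²σ²/(σ² + n·σ₀²) = 470.89·3103.6041/9225.1741 = 158.420439.

158.420439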